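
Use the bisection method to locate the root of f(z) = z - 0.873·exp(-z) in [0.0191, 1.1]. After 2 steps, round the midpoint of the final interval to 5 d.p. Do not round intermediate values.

0.42444

f(0.019100) = -0.837384, f(1.100000) = 0.809404 (opposite signs)
step 1: m = 0.559550, f(m) = 0.060660 > 0 → root in [0.019100, 0.559550]
step 2: m = 0.289325, f(m) = -0.364350 < 0 → root in [0.289325, 0.559550]
Midpoint of [0.289325, 0.559550] = 0.424438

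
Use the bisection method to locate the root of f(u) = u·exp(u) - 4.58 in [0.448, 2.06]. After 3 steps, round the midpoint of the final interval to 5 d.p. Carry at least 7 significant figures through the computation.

f(0.448000) = -3.878800, f(2.060000) = 11.582698 (opposite signs)
step 1: m = 1.254000, f(m) = -0.185567 < 0 → root in [1.254000, 2.060000]
step 2: m = 1.657000, f(m) = 4.108573 > 0 → root in [1.254000, 1.657000]
step 3: m = 1.455500, f(m) = 1.659184 > 0 → root in [1.254000, 1.455500]
Midpoint of [1.254000, 1.455500] = 1.354750

1.35475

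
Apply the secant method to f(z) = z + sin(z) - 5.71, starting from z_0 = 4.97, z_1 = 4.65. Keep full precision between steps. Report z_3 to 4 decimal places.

f(z_0) = -1.707001, f(z_1) = -2.058054
z_2 = 4.650000 - (-2.058054)·(4.650000 - 4.970000)/(-2.058054 - (-1.707001)) = 6.526005; f(z_2) = 1.056446
z_3 = 6.526005 - (1.056446)·(6.526005 - 4.650000)/(1.056446 - (-2.058054)) = 5.889660; f(z_3) = -0.203787

5.8897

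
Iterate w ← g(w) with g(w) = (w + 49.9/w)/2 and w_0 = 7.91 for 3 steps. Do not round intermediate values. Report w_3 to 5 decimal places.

7.06399

w_1 = g(7.910000) = 7.109235
w_2 = g(7.109235) = 7.064137
w_3 = g(7.064137) = 7.063993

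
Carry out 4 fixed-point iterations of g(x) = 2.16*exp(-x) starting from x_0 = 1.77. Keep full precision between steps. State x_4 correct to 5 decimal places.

x_1 = g(1.770000) = 0.367919
x_2 = g(0.367919) = 1.495094
x_3 = g(1.495094) = 0.484332
x_4 = g(0.484332) = 1.330795

1.33080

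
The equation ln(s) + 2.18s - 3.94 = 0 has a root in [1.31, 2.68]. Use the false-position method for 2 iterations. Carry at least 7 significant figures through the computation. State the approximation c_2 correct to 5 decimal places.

f(1.310000) = -0.814173, f(2.680000) = 2.888217
step 1: c = 1.611269, f(c) = 0.049590 > 0 → new bracket [1.310000, 1.611269]
step 2: c = 1.593973, f(c) = 0.001091 > 0 → new bracket [1.310000, 1.593973]

1.59397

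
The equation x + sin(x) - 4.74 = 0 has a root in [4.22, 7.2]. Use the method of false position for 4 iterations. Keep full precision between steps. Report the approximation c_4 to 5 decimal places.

5.46730

f(4.220000) = -1.401206, f(7.200000) = 3.253668
step 1: c = 5.117037, f(c) = -0.542204 < 0 → new bracket [5.117037, 7.200000]
step 2: c = 5.414568, f(c) = -0.088868 < 0 → new bracket [5.414568, 7.200000]
step 3: c = 5.462038, f(c) = -0.009891 < 0 → new bracket [5.462038, 7.200000]
step 4: c = 5.467305, f(c) = -0.001024 < 0 → new bracket [5.467305, 7.200000]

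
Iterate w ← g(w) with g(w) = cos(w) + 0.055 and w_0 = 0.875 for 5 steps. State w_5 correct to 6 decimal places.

w_1 = g(0.875000) = 0.695997
w_2 = g(0.695997) = 0.822415
w_3 = g(0.822415) = 0.735454
w_4 = g(0.735454) = 0.796527
w_5 = g(0.796527) = 0.754194

0.754194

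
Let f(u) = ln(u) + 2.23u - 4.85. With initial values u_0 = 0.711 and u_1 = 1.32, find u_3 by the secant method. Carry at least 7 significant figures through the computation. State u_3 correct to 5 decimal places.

1.88710

Secant update: u_(k+1) = u_k − f(u_k)·(u_k − u_(k-1))/(f(u_k) − f(u_(k-1))).
f(u_0) = -3.605553, f(u_1) = -1.628768
u_2 = 1.320000 - (-1.628768)·(1.320000 - 0.711000)/(-1.628768 - (-3.605553)) = 1.821785; f(u_2) = -0.187604
u_3 = 1.821785 - (-0.187604)·(1.821785 - 1.320000)/(-0.187604 - (-1.628768)) = 1.887104; f(u_3) = -0.006713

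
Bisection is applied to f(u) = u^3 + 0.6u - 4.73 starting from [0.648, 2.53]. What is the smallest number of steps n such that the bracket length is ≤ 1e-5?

Initial width b − a = 2.53 − 0.648 = 1.882000.
After n steps the width is (b−a)/2^n; need (b−a)/2^n ≤ 1e-5.
So n ≥ log₂(1.882000/1e-5) = log₂(188200.0000) ≈ 17.5219.
Hence n = 18.

18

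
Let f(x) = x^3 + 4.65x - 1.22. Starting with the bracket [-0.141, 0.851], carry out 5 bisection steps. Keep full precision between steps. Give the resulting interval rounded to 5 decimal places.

[0.23100, 0.26200]

f(-0.141000) = -1.878453, f(0.851000) = 3.353445 (opposite signs)
step 1: m = 0.355000, f(m) = 0.475489 > 0 → root in [-0.141000, 0.355000]
step 2: m = 0.107000, f(m) = -0.721225 < 0 → root in [0.107000, 0.355000]
step 3: m = 0.231000, f(m) = -0.133524 < 0 → root in [0.231000, 0.355000]
step 4: m = 0.293000, f(m) = 0.167604 > 0 → root in [0.231000, 0.293000]
step 5: m = 0.262000, f(m) = 0.016285 > 0 → root in [0.231000, 0.262000]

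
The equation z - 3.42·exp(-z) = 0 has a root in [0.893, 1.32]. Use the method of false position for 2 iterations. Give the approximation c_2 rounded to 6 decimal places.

f(0.893000) = -0.507236, f(1.320000) = 0.406397
step 1: c = 1.130064, f(c) = 0.025361 > 0 → new bracket [0.893000, 1.130064]
step 2: c = 1.118776, f(c) = 0.001532 > 0 → new bracket [0.893000, 1.118776]

1.118776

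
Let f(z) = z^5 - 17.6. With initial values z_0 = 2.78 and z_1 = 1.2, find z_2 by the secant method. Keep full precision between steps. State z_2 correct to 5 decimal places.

f(z_0) = 148.444303, f(z_1) = -15.111680
z_2 = 1.200000 - (-15.111680)·(1.200000 - 2.780000)/(-15.111680 - (148.444303)) = 1.345983; f(z_2) = -13.182277

1.34598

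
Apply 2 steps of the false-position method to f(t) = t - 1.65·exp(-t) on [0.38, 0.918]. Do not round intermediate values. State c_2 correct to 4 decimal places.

0.7677

f(0.380000) = -0.748371, f(0.918000) = 0.259127
step 1: c = 0.779627, f(c) = 0.022975 > 0 → new bracket [0.380000, 0.779627]
step 2: c = 0.767724, f(c) = 0.002012 > 0 → new bracket [0.380000, 0.767724]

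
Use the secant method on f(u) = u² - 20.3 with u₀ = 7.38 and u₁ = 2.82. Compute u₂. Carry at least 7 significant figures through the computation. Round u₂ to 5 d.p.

f(u_0) = 34.164400, f(u_1) = -12.347600
u_2 = 2.820000 - (-12.347600)·(2.820000 - 7.380000)/(-12.347600 - (34.164400)) = 4.030549; f(u_2) = -4.054675

4.03055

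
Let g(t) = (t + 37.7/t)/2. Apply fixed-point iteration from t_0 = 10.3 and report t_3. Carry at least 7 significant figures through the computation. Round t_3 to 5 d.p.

6.14024

t_1 = g(10.300000) = 6.980097
t_2 = g(6.980097) = 6.190584
t_3 = g(6.190584) = 6.140239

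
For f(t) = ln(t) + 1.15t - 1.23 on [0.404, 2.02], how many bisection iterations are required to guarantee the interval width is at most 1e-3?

Initial width b − a = 2.02 − 0.404 = 1.616000.
After n steps the width is (b−a)/2^n; need (b−a)/2^n ≤ 1e-3.
So n ≥ log₂(1.616000/1e-3) = log₂(1616.0000) ≈ 10.6582.
Hence n = 11.

11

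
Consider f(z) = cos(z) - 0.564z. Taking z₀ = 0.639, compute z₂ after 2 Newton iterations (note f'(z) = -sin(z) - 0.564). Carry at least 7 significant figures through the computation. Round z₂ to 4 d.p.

z_0 = 0.639000: f = 0.442297, f' = -1.160393 → z_1 = 0.639000 - (0.442297)/(-1.160393) = 1.020161
z_1 = 1.020161: f = -0.052142, f' = -1.416192 → z_2 = 1.020161 - (-0.052142)/(-1.416192) = 0.983343

0.9833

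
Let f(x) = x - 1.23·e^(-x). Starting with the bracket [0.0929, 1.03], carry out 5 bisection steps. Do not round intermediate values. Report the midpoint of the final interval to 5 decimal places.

0.63466

f(0.092900) = -1.027980, f(1.030000) = 0.590881 (opposite signs)
step 1: m = 0.561450, f(m) = -0.140119 < 0 → root in [0.561450, 1.030000]
step 2: m = 0.795725, f(m) = 0.240683 > 0 → root in [0.561450, 0.795725]
step 3: m = 0.678588, f(m) = 0.054568 > 0 → root in [0.561450, 0.678588]
step 4: m = 0.620019, f(m) = -0.041641 < 0 → root in [0.620019, 0.678588]
step 5: m = 0.649303, f(m) = 0.006739 > 0 → root in [0.620019, 0.649303]
Midpoint of [0.620019, 0.649303] = 0.634661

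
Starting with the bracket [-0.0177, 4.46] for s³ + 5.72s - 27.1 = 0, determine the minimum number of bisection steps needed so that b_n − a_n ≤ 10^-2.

Initial width b − a = 4.46 − -0.0177 = 4.477700.
After n steps the width is (b−a)/2^n; need (b−a)/2^n ≤ 10^-2.
So n ≥ log₂(4.477700/10^-2) = log₂(447.7700) ≈ 8.8066.
Hence n = 9.

9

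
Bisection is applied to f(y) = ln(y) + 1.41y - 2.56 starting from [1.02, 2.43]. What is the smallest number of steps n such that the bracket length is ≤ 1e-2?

8

Initial width b − a = 2.43 − 1.02 = 1.410000.
After n steps the width is (b−a)/2^n; need (b−a)/2^n ≤ 1e-2.
So n ≥ log₂(1.410000/1e-2) = log₂(141.0000) ≈ 7.1396.
Hence n = 8.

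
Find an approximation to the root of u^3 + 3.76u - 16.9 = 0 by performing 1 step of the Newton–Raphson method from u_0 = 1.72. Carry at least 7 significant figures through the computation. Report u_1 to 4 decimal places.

f'(u) = 3u^2 + 3.76
u_0 = 1.720000: f = -5.344352, f' = 12.635200 → u_1 = 1.720000 - (-5.344352)/(12.635200) = 2.142973

2.1430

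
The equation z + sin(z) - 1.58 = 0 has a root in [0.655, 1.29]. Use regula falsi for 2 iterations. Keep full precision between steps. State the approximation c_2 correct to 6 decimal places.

0.838001

f(0.655000) = -0.315841, f(1.290000) = 0.670835
step 1: c = 0.858267, f(c) = 0.034978 > 0 → new bracket [0.655000, 0.858267]
step 2: c = 0.838001, f(c) = 0.001308 > 0 → new bracket [0.655000, 0.838001]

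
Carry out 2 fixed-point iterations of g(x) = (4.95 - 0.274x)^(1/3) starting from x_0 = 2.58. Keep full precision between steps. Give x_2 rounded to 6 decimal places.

x_1 = g(2.580000) = 1.618926
x_2 = g(1.618926) = 1.651748

1.651748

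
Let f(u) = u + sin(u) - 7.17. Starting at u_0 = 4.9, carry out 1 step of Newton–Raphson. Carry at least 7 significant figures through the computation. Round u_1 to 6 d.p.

f'(u) = 1 + cos(u)
u_0 = 4.900000: f = -3.252453, f' = 1.186512 → u_1 = 4.900000 - (-3.252453)/(1.186512) = 7.641187

7.641187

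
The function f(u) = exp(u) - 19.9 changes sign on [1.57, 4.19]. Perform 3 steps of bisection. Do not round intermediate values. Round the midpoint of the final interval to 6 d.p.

3.043750

f(1.570000) = -15.093352, f(4.190000) = 46.122791 (opposite signs)
step 1: m = 2.880000, f(m) = -2.085727 < 0 → root in [2.880000, 4.190000]
step 2: m = 3.535000, f(m) = 14.395015 > 0 → root in [2.880000, 3.535000]
step 3: m = 3.207500, f(m) = 4.817216 > 0 → root in [2.880000, 3.207500]
Midpoint of [2.880000, 3.207500] = 3.043750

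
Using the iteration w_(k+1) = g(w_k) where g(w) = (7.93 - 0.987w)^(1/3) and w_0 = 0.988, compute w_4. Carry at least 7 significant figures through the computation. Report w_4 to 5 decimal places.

1.82950

w_1 = g(0.988000) = 1.908809
w_2 = g(1.908809) = 1.821753
w_3 = g(1.821753) = 1.830343
w_4 = g(1.830343) = 1.829499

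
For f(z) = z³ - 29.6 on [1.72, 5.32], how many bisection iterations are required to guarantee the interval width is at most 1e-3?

Initial width b − a = 5.32 − 1.72 = 3.600000.
After n steps the width is (b−a)/2^n; need (b−a)/2^n ≤ 1e-3.
So n ≥ log₂(3.600000/1e-3) = log₂(3600.0000) ≈ 11.8138.
Hence n = 12.

12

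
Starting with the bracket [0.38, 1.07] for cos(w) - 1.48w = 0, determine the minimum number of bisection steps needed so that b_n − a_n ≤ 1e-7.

23

Initial width b − a = 1.07 − 0.38 = 0.690000.
After n steps the width is (b−a)/2^n; need (b−a)/2^n ≤ 1e-7.
So n ≥ log₂(0.690000/1e-7) = log₂(6900000.0000) ≈ 22.7182.
Hence n = 23.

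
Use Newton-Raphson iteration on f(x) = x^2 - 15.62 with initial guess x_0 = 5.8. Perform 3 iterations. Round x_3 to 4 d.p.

Newton update: x ← x − f(x)/f'(x).
f'(x) = 2x
x_0 = 5.800000: f = 18.020000, f' = 11.600000 → x_1 = 5.800000 - (18.020000)/(11.600000) = 4.246552
x_1 = 4.246552: f = 2.413202, f' = 8.493103 → x_2 = 4.246552 - (2.413202)/(8.493103) = 3.962415
x_2 = 3.962415: f = 0.080734, f' = 7.924830 → x_3 = 3.962415 - (0.080734)/(7.924830) = 3.952228

3.9522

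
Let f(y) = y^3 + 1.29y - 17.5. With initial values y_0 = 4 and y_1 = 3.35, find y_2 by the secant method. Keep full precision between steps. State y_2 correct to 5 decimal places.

2.76743

Secant update: y_(k+1) = y_k − f(y_k)·(y_k − y_(k-1))/(f(y_k) − f(y_(k-1))).
f(y_0) = 51.660000, f(y_1) = 24.416875
y_2 = 3.350000 - (24.416875)·(3.350000 - 4.000000)/(24.416875 - (51.660000)) = 2.767432; f(y_2) = 7.264867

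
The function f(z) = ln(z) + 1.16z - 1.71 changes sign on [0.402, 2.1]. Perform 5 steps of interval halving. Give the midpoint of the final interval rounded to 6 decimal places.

1.277531

f(0.402000) = -2.154983, f(2.100000) = 1.467937 (opposite signs)
step 1: m = 1.251000, f(m) = -0.034897 < 0 → root in [1.251000, 2.100000]
step 2: m = 1.675500, f(m) = 0.749692 > 0 → root in [1.251000, 1.675500]
step 3: m = 1.463250, f(m) = 0.368030 > 0 → root in [1.251000, 1.463250]
step 4: m = 1.357125, f(m) = 0.169633 > 0 → root in [1.251000, 1.357125]
step 5: m = 1.304063, f(m) = 0.068197 > 0 → root in [1.251000, 1.304063]
Midpoint of [1.251000, 1.304063] = 1.277531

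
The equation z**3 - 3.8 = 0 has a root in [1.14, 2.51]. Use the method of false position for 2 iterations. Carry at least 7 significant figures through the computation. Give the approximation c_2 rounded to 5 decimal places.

1.47185

False-position update: c = (a·f(b) − b·f(a))/(f(b) − f(a)); replace the endpoint whose sign matches f(c).
f(1.140000) = -2.318456, f(2.510000) = 12.013251
step 1: c = 1.361626, f(c) = -1.275509 < 0 → new bracket [1.361626, 2.510000]
step 2: c = 1.471852, f(c) = -0.611456 < 0 → new bracket [1.471852, 2.510000]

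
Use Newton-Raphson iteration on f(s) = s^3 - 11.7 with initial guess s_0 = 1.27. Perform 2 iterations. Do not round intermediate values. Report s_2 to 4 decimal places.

2.5424

Newton update: s ← s − f(s)/f'(s).
f'(s) = 3s^2
s_0 = 1.270000: f = -9.651617, f' = 4.838700 → s_1 = 1.270000 - (-9.651617)/(4.838700) = 3.264672
s_1 = 3.264672: f = 23.095130, f' = 31.974240 → s_2 = 3.264672 - (23.095130)/(31.974240) = 2.542367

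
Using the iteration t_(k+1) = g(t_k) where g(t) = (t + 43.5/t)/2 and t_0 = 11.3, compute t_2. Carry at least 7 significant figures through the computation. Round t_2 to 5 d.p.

6.65876

t_1 = g(11.300000) = 7.574779
t_2 = g(7.574779) = 6.658760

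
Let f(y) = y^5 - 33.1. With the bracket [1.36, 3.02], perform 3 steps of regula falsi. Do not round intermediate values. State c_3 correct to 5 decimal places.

f(1.360000) = -28.447413, f(3.020000) = 218.108722
step 1: c = 1.551529, f(c) = -24.109170 < 0 → new bracket [1.551529, 3.020000]
step 2: c = 1.697694, f(c) = -18.997488 < 0 → new bracket [1.697694, 3.020000]
step 3: c = 1.803640, f(c) = -14.012504 < 0 → new bracket [1.803640, 3.020000]

1.80364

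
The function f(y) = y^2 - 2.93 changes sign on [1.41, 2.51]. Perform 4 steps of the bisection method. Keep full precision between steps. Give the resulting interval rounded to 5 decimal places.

f(1.410000) = -0.941900, f(2.510000) = 3.370100 (opposite signs)
step 1: m = 1.960000, f(m) = 0.911600 > 0 → root in [1.410000, 1.960000]
step 2: m = 1.685000, f(m) = -0.090775 < 0 → root in [1.685000, 1.960000]
step 3: m = 1.822500, f(m) = 0.391506 > 0 → root in [1.685000, 1.822500]
step 4: m = 1.753750, f(m) = 0.145639 > 0 → root in [1.685000, 1.753750]

[1.68500, 1.75375]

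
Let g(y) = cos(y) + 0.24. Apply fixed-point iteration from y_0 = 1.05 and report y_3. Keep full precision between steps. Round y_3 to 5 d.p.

0.79694

y_1 = g(1.050000) = 0.737571
y_2 = g(0.737571) = 0.980104
y_3 = g(0.980104) = 0.796936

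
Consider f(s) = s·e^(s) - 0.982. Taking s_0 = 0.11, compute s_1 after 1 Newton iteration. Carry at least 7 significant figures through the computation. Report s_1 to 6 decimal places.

f'(s) = (s + 1)·e^(s)
s_0 = 0.110000: f = -0.859209, f' = 1.239069 → s_1 = 0.110000 - (-0.859209)/(1.239069) = 0.803432

0.803432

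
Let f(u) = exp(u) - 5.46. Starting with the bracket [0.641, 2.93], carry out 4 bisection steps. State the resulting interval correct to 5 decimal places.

[1.64244, 1.78550]

f(0.641000) = -3.561622, f(2.930000) = 13.267630 (opposite signs)
step 1: m = 1.785500, f(m) = 0.502560 > 0 → root in [0.641000, 1.785500]
step 2: m = 1.213250, f(m) = -2.095599 < 0 → root in [1.213250, 1.785500]
step 3: m = 1.499375, f(m) = -0.981111 < 0 → root in [1.499375, 1.785500]
step 4: m = 1.642438, f(m) = -0.292249 < 0 → root in [1.642438, 1.785500]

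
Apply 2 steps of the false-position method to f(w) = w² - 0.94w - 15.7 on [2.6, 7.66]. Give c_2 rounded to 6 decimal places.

4.266238

f(2.600000) = -11.384000, f(7.660000) = 35.775200
step 1: c = 3.821459, f(c) = -4.688621 < 0 → new bracket [3.821459, 7.660000]
step 2: c = 4.266238, f(c) = -1.509474 < 0 → new bracket [4.266238, 7.660000]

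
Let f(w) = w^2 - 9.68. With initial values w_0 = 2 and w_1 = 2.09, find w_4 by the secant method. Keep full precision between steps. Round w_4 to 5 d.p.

Secant update: w_(k+1) = w_k − f(w_k)·(w_k − w_(k-1))/(f(w_k) − f(w_(k-1))).
f(w_0) = -5.680000, f(w_1) = -5.311900
w_2 = 2.090000 - (-5.311900)·(2.090000 - 2.000000)/(-5.311900 - (-5.680000)) = 3.388753; f(w_2) = 1.803647
w_3 = 3.388753 - (1.803647)·(3.388753 - 2.090000)/(1.803647 - (-5.311900)) = 3.059545; f(w_3) = -0.319182
w_4 = 3.059545 - (-0.319182)·(3.059545 - 3.388753)/(-0.319182 - (1.803647)) = 3.109044; f(w_4) = -0.013845

3.10904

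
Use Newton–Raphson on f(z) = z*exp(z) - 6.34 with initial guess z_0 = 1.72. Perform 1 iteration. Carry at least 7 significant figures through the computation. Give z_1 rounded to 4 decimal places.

f'(z) = (z+1)*exp(z)
z_0 = 1.720000: f = 3.265389, f' = 15.189917 → z_1 = 1.720000 - (3.265389)/(15.189917) = 1.505029

1.5050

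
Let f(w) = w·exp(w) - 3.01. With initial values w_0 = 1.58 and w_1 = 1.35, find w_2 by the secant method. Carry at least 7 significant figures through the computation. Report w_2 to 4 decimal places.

1.1448

Secant update: w_(k+1) = w_k − f(w_k)·(w_k − w_(k-1))/(f(w_k) − f(w_(k-1))).
f(w_0) = 4.660830, f(w_1) = 2.197524
w_2 = 1.350000 - (2.197524)·(1.350000 - 1.580000)/(2.197524 - (4.660830)) = 1.144816; f(w_2) = 0.586856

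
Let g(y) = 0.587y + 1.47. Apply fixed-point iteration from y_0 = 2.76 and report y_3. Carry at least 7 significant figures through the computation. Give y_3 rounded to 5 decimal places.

3.39765

y_1 = g(2.760000) = 3.090120
y_2 = g(3.090120) = 3.283900
y_3 = g(3.283900) = 3.397650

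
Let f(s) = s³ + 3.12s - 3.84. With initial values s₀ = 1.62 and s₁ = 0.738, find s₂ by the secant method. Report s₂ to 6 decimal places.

f(s_0) = 5.465928, f(s_1) = -1.135493
s_2 = 0.738000 - (-1.135493)·(0.738000 - 1.620000)/(-1.135493 - (5.465928)) = 0.889710; f(s_2) = -0.359822

0.889710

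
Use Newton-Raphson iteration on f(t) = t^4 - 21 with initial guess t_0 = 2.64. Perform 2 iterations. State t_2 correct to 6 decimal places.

f'(t) = 4t^3
t_0 = 2.640000: f = 27.575324, f' = 73.598976 → t_1 = 2.640000 - (27.575324)/(73.598976) = 2.265330
t_1 = 2.265330: f = 5.334553, f' = 46.500161 → t_2 = 2.265330 - (5.334553)/(46.500161) = 2.150609

2.150609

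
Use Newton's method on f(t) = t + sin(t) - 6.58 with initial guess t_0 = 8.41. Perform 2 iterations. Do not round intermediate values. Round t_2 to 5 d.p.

45.18755

Newton update: t ← t − f(t)/f'(t).
f'(t) = 1 + cos(t)
t_0 = 8.410000: f = 2.679363, f' = 0.472191 → t_1 = 8.410000 - (2.679363)/(0.472191) = 2.735684
t_1 = 2.735684: f = -3.449462, f' = 0.081256 → t_2 = 2.735684 - (-3.449462)/(0.081256) = 45.187551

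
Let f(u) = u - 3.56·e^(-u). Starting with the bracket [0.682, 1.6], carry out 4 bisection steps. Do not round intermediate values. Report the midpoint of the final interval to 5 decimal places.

1.11231

f(0.682000) = -1.117953, f(1.600000) = 0.881248 (opposite signs)
step 1: m = 1.141000, f(m) = 0.003582 > 0 → root in [0.682000, 1.141000]
step 2: m = 0.911500, f(m) = -0.519338 < 0 → root in [0.911500, 1.141000]
step 3: m = 1.026250, f(m) = -0.249470 < 0 → root in [1.026250, 1.141000]
step 4: m = 1.083625, f(m) = -0.120961 < 0 → root in [1.083625, 1.141000]
Midpoint of [1.083625, 1.141000] = 1.112313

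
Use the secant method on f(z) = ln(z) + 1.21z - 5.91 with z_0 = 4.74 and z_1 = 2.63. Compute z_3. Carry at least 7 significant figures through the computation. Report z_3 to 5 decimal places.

Secant update: z_(k+1) = z_k − f(z_k)·(z_k − z_(k-1))/(f(z_k) − f(z_(k-1))).
f(z_0) = 1.381437, f(z_1) = -1.760716
z_2 = 2.630000 - (-1.760716)·(2.630000 - 4.740000)/(-1.760716 - (1.381437)) = 3.812346; f(z_2) = 0.041183
z_3 = 3.812346 - (0.041183)·(3.812346 - 2.630000)/(0.041183 - (-1.760716)) = 3.785323; f(z_3) = 0.001372

3.78532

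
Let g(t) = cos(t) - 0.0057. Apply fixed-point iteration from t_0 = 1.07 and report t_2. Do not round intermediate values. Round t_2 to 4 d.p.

0.8839

t_1 = g(1.070000) = 0.474424
t_2 = g(0.474424) = 0.883856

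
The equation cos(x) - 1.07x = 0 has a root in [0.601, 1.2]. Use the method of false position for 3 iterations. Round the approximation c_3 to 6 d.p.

0.709156

f(0.601000) = 0.181701, f(1.200000) = -0.921642
step 1: c = 0.699644, f(c) = 0.016452 > 0 → new bracket [0.699644, 1.200000]
step 2: c = 0.708419, f(c) = 0.001383 > 0 → new bracket [0.708419, 1.200000]
step 3: c = 0.709156, f(c) = 0.000115 > 0 → new bracket [0.709156, 1.200000]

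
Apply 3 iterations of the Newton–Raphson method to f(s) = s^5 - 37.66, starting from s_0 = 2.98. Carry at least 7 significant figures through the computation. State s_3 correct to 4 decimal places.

f'(s) = 5s^4
s_0 = 2.980000: f = 197.347282, f' = 394.307521 → s_1 = 2.980000 - (197.347282)/(394.307521) = 2.479509
s_1 = 2.479509: f = 56.059212, f' = 188.987425 → s_2 = 2.479509 - (56.059212)/(188.987425) = 2.182880
s_2 = 2.182880: f = 11.902042, f' = 113.524438 → s_3 = 2.182880 - (11.902042)/(113.524438) = 2.078039

2.0780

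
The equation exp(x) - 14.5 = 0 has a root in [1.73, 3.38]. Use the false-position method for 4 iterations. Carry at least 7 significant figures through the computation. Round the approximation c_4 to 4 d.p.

False-position update: c = (a·f(b) − b·f(a))/(f(b) − f(a)); replace the endpoint whose sign matches f(c).
f(1.730000) = -8.859346, f(3.380000) = 14.870771
step 1: c = 2.346007, f(c) = -4.056214 < 0 → new bracket [2.346007, 3.380000]
step 2: c = 2.567601, f(c) = -1.465488 < 0 → new bracket [2.567601, 3.380000]
step 3: c = 2.640479, f(c) = -0.480081 < 0 → new bracket [2.640479, 3.380000]
step 4: c = 2.663607, f(c) = -0.152054 < 0 → new bracket [2.663607, 3.380000]

2.6636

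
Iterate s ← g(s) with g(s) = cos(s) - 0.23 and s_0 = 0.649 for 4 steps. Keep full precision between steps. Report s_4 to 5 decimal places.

s_1 = g(0.649000) = 0.566689
s_2 = g(0.566689) = 0.613683
s_3 = g(0.613683) = 0.587532
s_4 = g(0.587532) = 0.602311

0.60231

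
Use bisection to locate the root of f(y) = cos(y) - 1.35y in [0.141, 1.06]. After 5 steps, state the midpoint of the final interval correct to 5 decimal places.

0.61486

f(0.141000) = 0.799726, f(1.060000) = -0.942128 (opposite signs)
step 1: m = 0.600500, f(m) = 0.014378 > 0 → root in [0.600500, 1.060000]
step 2: m = 0.830250, f(m) = -0.446146 < 0 → root in [0.600500, 0.830250]
step 3: m = 0.715375, f(m) = -0.210909 < 0 → root in [0.600500, 0.715375]
step 4: m = 0.657938, f(m) = -0.096961 < 0 → root in [0.600500, 0.657938]
step 5: m = 0.629219, f(m) = -0.040958 < 0 → root in [0.600500, 0.629219]
Midpoint of [0.600500, 0.629219] = 0.614859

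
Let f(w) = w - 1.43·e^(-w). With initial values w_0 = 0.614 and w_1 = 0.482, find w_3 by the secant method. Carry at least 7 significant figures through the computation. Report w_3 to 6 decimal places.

Secant update: w_(k+1) = w_k − f(w_k)·(w_k − w_(k-1))/(f(w_k) − f(w_(k-1))).
f(w_0) = -0.159890, f(w_1) = -0.401092
w_2 = 0.482000 - (-0.401092)·(0.482000 - 0.614000)/(-0.401092 - (-0.159890)) = 0.701501; f(w_2) = -0.007551
w_3 = 0.701501 - (-0.007551)·(0.701501 - 0.482000)/(-0.007551 - (-0.401092)) = 0.705713; f(w_3) = -0.000359

0.705713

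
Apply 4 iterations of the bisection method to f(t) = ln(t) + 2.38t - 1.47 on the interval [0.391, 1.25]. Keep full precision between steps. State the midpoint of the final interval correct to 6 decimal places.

f(0.391000) = -1.478468, f(1.250000) = 1.728144 (opposite signs)
step 1: m = 0.820500, f(m) = 0.284949 > 0 → root in [0.391000, 0.820500]
step 2: m = 0.605750, f(m) = -0.529603 < 0 → root in [0.605750, 0.820500]
step 3: m = 0.713125, f(m) = -0.110861 < 0 → root in [0.713125, 0.820500]
step 4: m = 0.766813, f(m) = 0.089501 > 0 → root in [0.713125, 0.766813]
Midpoint of [0.713125, 0.766813] = 0.739969

0.739969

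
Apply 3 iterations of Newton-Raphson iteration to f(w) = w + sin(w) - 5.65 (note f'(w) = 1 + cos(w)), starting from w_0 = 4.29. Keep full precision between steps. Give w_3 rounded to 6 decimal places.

143.857087

w_0 = 4.290000: f = -2.272112, f' = 0.590059 → w_1 = 4.290000 - (-2.272112)/(0.590059) = 8.140650
w_1 = 8.140650: f = 3.449841, f' = 0.717242 → w_2 = 8.140650 - (3.449841)/(0.717242) = 3.330777
w_2 = 3.330777: f = -2.507281, f' = 0.017842 → w_3 = 3.330777 - (-2.507281)/(0.017842) = 143.857087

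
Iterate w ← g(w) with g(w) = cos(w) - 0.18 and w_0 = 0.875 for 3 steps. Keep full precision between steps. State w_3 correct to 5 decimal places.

w_1 = g(0.875000) = 0.460997
w_2 = g(0.460997) = 0.715609
w_3 = g(0.715609) = 0.574694

0.57469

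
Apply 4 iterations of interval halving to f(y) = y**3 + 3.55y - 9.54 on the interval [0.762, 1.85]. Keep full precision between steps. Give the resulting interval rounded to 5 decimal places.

[1.57800, 1.64600]

f(0.762000) = -6.392449, f(1.850000) = 3.359125 (opposite signs)
step 1: m = 1.306000, f(m) = -2.676139 < 0 → root in [1.306000, 1.850000]
step 2: m = 1.578000, f(m) = -0.008747 < 0 → root in [1.578000, 1.850000]
step 3: m = 1.714000, f(m) = 1.580082 > 0 → root in [1.578000, 1.714000]
step 4: m = 1.646000, f(m) = 0.762834 > 0 → root in [1.578000, 1.646000]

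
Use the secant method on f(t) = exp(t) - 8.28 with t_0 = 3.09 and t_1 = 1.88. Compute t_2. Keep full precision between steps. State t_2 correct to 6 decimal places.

2.015446

Secant update: t_(k+1) = t_k − f(t_k)·(t_k − t_(k-1))/(f(t_k) − f(t_(k-1))).
f(t_0) = 13.697078, f(t_1) = -1.726495
t_2 = 1.880000 - (-1.726495)·(1.880000 - 3.090000)/(-1.726495 - (13.697078)) = 2.015446; f(t_2) = -0.775928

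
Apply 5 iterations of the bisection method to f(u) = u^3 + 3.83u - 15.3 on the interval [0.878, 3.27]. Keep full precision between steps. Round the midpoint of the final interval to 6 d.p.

f(0.878000) = -11.260424, f(3.270000) = 32.189883 (opposite signs)
step 1: m = 2.074000, f(m) = 1.564681 > 0 → root in [0.878000, 2.074000]
step 2: m = 1.476000, f(m) = -6.431342 < 0 → root in [1.476000, 2.074000]
step 3: m = 1.775000, f(m) = -2.909391 < 0 → root in [1.775000, 2.074000]
step 4: m = 1.924500, f(m) = -0.801394 < 0 → root in [1.924500, 2.074000]
step 5: m = 1.999250, f(m) = 0.348131 > 0 → root in [1.924500, 1.999250]
Midpoint of [1.924500, 1.999250] = 1.961875

1.961875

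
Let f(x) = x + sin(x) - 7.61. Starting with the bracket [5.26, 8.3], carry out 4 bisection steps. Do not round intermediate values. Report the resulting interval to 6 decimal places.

f(5.260000) = -3.203771, f(8.300000) = 1.592172 (opposite signs)
step 1: m = 6.780000, f(m) = -0.353372 < 0 → root in [6.780000, 8.300000]
step 2: m = 7.540000, f(m) = 0.881111 > 0 → root in [6.780000, 7.540000]
step 3: m = 7.160000, f(m) = 0.318705 > 0 → root in [6.780000, 7.160000]
step 4: m = 6.970000, f(m) = -0.005923 < 0 → root in [6.970000, 7.160000]

[6.970000, 7.160000]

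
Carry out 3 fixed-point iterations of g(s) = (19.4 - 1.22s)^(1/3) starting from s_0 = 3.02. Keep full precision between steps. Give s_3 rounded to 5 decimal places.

s_1 = g(3.020000) = 2.504823
s_2 = g(2.504823) = 2.537779
s_3 = g(2.537779) = 2.535696

2.53570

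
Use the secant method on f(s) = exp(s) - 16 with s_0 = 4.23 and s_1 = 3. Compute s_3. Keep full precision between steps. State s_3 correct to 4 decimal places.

2.7859

f(s_0) = 52.717232, f(s_1) = 4.085537
s_2 = 3.000000 - (4.085537)·(3.000000 - 4.230000)/(4.085537 - (52.717232)) = 2.896668; f(s_2) = 2.113690
s_3 = 2.896668 - (2.113690)·(2.896668 - 3.000000)/(2.113690 - (4.085537)) = 2.785903; f(s_3) = 0.214452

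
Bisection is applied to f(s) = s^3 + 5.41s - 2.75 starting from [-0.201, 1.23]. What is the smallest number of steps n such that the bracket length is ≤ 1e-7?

Initial width b − a = 1.23 − -0.201 = 1.431000.
After n steps the width is (b−a)/2^n; need (b−a)/2^n ≤ 1e-7.
So n ≥ log₂(1.431000/1e-7) = log₂(14310000.0000) ≈ 23.7705.
Hence n = 24.

24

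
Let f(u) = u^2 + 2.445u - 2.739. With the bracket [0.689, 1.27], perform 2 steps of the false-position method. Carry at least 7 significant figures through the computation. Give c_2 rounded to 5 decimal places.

0.83367

f(0.689000) = -0.579674, f(1.270000) = 1.979050
step 1: c = 0.820624, f(c) = -0.059149 < 0 → new bracket [0.820624, 1.270000]
step 2: c = 0.833665, f(c) = -0.005690 < 0 → new bracket [0.833665, 1.270000]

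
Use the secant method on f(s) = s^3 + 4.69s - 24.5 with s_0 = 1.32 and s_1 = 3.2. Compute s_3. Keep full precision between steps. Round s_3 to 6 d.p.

2.303304

f(s_0) = -16.009232, f(s_1) = 23.276000
s_2 = 3.200000 - (23.276000)·(3.200000 - 1.320000)/(23.276000 - (-16.009232)) = 2.086124; f(s_2) = -5.637449
s_3 = 2.086124 - (-5.637449)·(2.086124 - 3.200000)/(-5.637449 - (23.276000)) = 2.303304; f(s_3) = -1.477998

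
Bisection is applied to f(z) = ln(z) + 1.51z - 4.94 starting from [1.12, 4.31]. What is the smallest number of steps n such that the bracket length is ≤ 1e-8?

29

Initial width b − a = 4.31 − 1.12 = 3.190000.
After n steps the width is (b−a)/2^n; need (b−a)/2^n ≤ 1e-8.
So n ≥ log₂(3.190000/1e-8) = log₂(319000000.0000) ≈ 28.2490.
Hence n = 29.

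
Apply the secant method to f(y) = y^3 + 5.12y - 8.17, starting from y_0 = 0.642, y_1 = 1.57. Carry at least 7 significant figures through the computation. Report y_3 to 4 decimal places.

f(y_0) = -4.618351, f(y_1) = 3.738293
y_2 = 1.570000 - (3.738293)·(1.570000 - 0.642000)/(3.738293 - (-4.618351)) = 1.154865; f(y_2) = -0.716833
y_3 = 1.154865 - (-0.716833)·(1.154865 - 1.570000)/(-0.716833 - (3.738293)) = 1.221660; f(y_3) = -0.091826

1.2217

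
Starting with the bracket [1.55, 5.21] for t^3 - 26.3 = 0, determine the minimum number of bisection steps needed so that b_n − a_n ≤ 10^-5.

19

Initial width b − a = 5.21 − 1.55 = 3.660000.
After n steps the width is (b−a)/2^n; need (b−a)/2^n ≤ 10^-5.
So n ≥ log₂(3.660000/10^-5) = log₂(366000.0000) ≈ 18.4815.
Hence n = 19.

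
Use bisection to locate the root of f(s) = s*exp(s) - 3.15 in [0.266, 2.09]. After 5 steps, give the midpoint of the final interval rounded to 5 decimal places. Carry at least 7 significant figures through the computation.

f(0.266000) = -2.802940, f(2.090000) = 13.747473 (opposite signs)
step 1: m = 1.178000, f(m) = 0.675993 > 0 → root in [0.266000, 1.178000]
step 2: m = 0.722000, f(m) = -1.663730 < 0 → root in [0.722000, 1.178000]
step 3: m = 0.950000, f(m) = -0.693576 < 0 → root in [0.950000, 1.178000]
step 4: m = 1.064000, f(m) = -0.066592 < 0 → root in [1.064000, 1.178000]
step 5: m = 1.121000, f(m) = 0.289139 > 0 → root in [1.064000, 1.121000]
Midpoint of [1.064000, 1.121000] = 1.092500

1.09250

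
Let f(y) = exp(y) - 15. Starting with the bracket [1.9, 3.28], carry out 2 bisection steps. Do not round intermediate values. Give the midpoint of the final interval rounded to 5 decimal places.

f(1.900000) = -8.314106, f(3.280000) = 11.575773 (opposite signs)
step 1: m = 2.590000, f(m) = -1.670228 < 0 → root in [2.590000, 3.280000]
step 2: m = 2.935000, f(m) = 3.821503 > 0 → root in [2.590000, 2.935000]
Midpoint of [2.590000, 2.935000] = 2.762500

2.76250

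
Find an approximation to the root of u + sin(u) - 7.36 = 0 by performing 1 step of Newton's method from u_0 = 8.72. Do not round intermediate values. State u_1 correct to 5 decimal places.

0.29225

f'(u) = 1 + cos(u)
u_0 = 8.720000: f = 2.007865, f' = 0.238245 → u_1 = 8.720000 - (2.007865)/(0.238245) = 0.292254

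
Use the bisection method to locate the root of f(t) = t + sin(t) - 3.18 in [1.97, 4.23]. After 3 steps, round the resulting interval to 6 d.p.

[3.665000, 3.947500]

f(1.970000) = -0.288629, f(4.230000) = 0.164111 (opposite signs)
step 1: m = 3.100000, f(m) = -0.038419 < 0 → root in [3.100000, 4.230000]
step 2: m = 3.665000, f(m) = -0.014834 < 0 → root in [3.665000, 4.230000]
step 3: m = 3.947500, f(m) = 0.046041 > 0 → root in [3.665000, 3.947500]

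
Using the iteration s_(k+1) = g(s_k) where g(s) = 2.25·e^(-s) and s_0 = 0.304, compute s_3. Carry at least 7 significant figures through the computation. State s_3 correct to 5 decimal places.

s_1 = g(0.304000) = 1.660187
s_2 = g(1.660187) = 0.427733
s_3 = g(0.427733) = 1.466968

1.46697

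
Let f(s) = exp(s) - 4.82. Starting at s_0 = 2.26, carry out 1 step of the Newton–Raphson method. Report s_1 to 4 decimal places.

1.7630

f'(s) = exp(s)
s_0 = 2.260000: f = 4.763089, f' = 9.583089 → s_1 = 2.260000 - (4.763089)/(9.583089) = 1.762969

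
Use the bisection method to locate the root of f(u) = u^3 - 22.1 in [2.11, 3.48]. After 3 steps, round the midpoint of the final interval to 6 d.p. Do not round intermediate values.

f(2.110000) = -12.706069, f(3.480000) = 20.044192 (opposite signs)
step 1: m = 2.795000, f(m) = -0.265390 < 0 → root in [2.795000, 3.480000]
step 2: m = 3.137500, f(m) = 8.785256 > 0 → root in [2.795000, 3.137500]
step 3: m = 2.966250, f(m) = 3.998963 > 0 → root in [2.795000, 2.966250]
Midpoint of [2.795000, 2.966250] = 2.880625

2.880625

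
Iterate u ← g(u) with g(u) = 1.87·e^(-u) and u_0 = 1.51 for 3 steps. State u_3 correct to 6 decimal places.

u_1 = g(1.510000) = 0.413102
u_2 = g(0.413102) = 1.237183
u_3 = g(1.237183) = 0.542675

0.542675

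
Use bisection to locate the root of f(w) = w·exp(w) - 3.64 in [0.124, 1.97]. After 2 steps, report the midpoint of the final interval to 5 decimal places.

1.27775

f(0.124000) = -3.499630, f(1.970000) = 10.486233 (opposite signs)
step 1: m = 1.047000, f(m) = -0.657002 < 0 → root in [1.047000, 1.970000]
step 2: m = 1.508500, f(m) = 3.178338 > 0 → root in [1.047000, 1.508500]
Midpoint of [1.047000, 1.508500] = 1.277750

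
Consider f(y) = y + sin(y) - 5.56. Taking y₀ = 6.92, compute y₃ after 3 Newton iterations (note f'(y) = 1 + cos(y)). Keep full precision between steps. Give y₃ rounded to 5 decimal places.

5.91755

Newton update: y ← y − f(y)/f'(y).
y_0 = 6.920000: f = 1.954637, f' = 1.803994 → y_1 = 6.920000 - (1.954637)/(1.803994) = 5.836494
y_1 = 5.836494: f = -0.155489, f' = 1.901882 → y_2 = 5.836494 - (-0.155489)/(1.901882) = 5.918250
y_2 = 5.918250: f = 0.001361, f' = 1.934147 → y_3 = 5.918250 - (0.001361)/(1.934147) = 5.917546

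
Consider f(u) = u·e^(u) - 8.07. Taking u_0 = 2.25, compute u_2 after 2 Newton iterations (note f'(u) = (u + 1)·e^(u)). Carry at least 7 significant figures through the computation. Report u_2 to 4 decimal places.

u_0 = 2.250000: f = 13.277406, f' = 30.835141 → u_1 = 2.250000 - (13.277406)/(30.835141) = 1.819407
u_1 = 1.819407: f = 3.152460, f' = 17.390658 → u_2 = 1.819407 - (3.152460)/(17.390658) = 1.638133

1.6381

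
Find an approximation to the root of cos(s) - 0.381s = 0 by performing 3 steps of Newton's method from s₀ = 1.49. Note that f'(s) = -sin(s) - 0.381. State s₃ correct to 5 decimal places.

s_0 = 1.490000: f = -0.486982, f' = -1.377738 → s_1 = 1.490000 - (-0.486982)/(-1.377738) = 1.136535
s_1 = 1.136535: f = -0.012280, f' = -1.288181 → s_2 = 1.136535 - (-0.012280)/(-1.288181) = 1.127003
s_2 = 1.127003: f = -0.000019, f' = -1.284129 → s_3 = 1.127003 - (-0.000019)/(-1.284129) = 1.126988

1.12699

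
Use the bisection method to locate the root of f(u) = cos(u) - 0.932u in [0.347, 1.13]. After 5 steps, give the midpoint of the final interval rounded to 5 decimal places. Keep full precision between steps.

0.77520

f(0.347000) = 0.616993, f(1.130000) = -0.626500 (opposite signs)
step 1: m = 0.738500, f(m) = 0.051197 > 0 → root in [0.738500, 1.130000]
step 2: m = 0.934250, f(m) = -0.276299 < 0 → root in [0.738500, 0.934250]
step 3: m = 0.836375, f(m) = -0.109344 < 0 → root in [0.738500, 0.836375]
step 4: m = 0.787437, f(m) = -0.028228 < 0 → root in [0.738500, 0.787437]
step 5: m = 0.762969, f(m) = 0.011701 > 0 → root in [0.762969, 0.787437]
Midpoint of [0.762969, 0.787437] = 0.775203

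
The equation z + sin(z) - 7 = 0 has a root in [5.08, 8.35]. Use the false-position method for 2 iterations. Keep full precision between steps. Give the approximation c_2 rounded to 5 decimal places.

f(5.080000) = -2.853189, f(8.350000) = 2.229484
step 1: c = 6.915634, f(c) = 0.506755 > 0 → new bracket [5.080000, 6.915634]
step 2: c = 6.638779, f(c) = -0.013074 < 0 → new bracket [6.638779, 6.915634]

6.63878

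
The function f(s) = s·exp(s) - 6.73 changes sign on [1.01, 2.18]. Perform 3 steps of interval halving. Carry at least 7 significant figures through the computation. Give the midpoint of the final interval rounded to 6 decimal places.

1.521875

f(1.010000) = -3.956943, f(2.180000) = 12.554948 (opposite signs)
step 1: m = 1.595000, f(m) = 1.130685 > 0 → root in [1.010000, 1.595000]
step 2: m = 1.302500, f(m) = -1.938778 < 0 → root in [1.302500, 1.595000]
step 3: m = 1.448750, f(m) = -0.561528 < 0 → root in [1.448750, 1.595000]
Midpoint of [1.448750, 1.595000] = 1.521875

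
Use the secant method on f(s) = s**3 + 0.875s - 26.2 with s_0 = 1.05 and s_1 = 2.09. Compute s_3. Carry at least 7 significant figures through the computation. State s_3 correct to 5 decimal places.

Secant update: s_(k+1) = s_k − f(s_k)·(s_k − s_(k-1))/(f(s_k) − f(s_(k-1))).
f(s_0) = -24.123625, f(s_1) = -15.241921
s_2 = 2.090000 - (-15.241921)·(2.090000 - 1.050000)/(-15.241921 - (-24.123625)) = 3.874747; f(s_2) = 35.364571
s_3 = 3.874747 - (35.364571)·(3.874747 - 2.090000)/(35.364571 - (-15.241921)) = 2.627539; f(s_3) = -5.760470

2.62754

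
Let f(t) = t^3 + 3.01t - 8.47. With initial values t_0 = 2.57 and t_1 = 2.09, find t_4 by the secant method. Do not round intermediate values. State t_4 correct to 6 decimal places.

f(t_0) = 16.240293, f(t_1) = 6.950229
t_2 = 2.090000 - (6.950229)·(2.090000 - 2.570000)/(6.950229 - (16.240293)) = 1.730895; f(t_2) = 1.925749
t_3 = 1.730895 - (1.925749)·(1.730895 - 2.090000)/(1.925749 - (6.950229)) = 1.593259; f(t_3) = 0.370161
t_4 = 1.593259 - (0.370161)·(1.593259 - 1.730895)/(0.370161 - (1.925749)) = 1.560508; f(t_4) = 0.027258

1.560508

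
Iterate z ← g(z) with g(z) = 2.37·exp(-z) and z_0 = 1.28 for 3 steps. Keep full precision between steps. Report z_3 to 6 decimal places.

0.695352

z_1 = g(1.280000) = 0.658948
z_2 = g(0.658948) = 1.226226
z_3 = g(1.226226) = 0.695352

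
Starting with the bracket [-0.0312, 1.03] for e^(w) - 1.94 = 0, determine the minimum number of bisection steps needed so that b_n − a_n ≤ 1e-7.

24

Initial width b − a = 1.03 − -0.0312 = 1.061200.
After n steps the width is (b−a)/2^n; need (b−a)/2^n ≤ 1e-7.
So n ≥ log₂(1.061200/1e-7) = log₂(10612000.0000) ≈ 23.3392.
Hence n = 24.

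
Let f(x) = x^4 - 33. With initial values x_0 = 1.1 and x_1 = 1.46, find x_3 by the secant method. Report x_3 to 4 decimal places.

Secant update: x_(k+1) = x_k − f(x_k)·(x_k − x_(k-1))/(f(x_k) − f(x_(k-1))).
f(x_0) = -31.535900, f(x_1) = -28.456281
x_2 = 1.460000 - (-28.456281)·(1.460000 - 1.100000)/(-28.456281 - (-31.535900)) = 4.786471; f(x_2) = 491.881985
x_3 = 4.786471 - (491.881985)·(4.786471 - 1.460000)/(491.881985 - (-28.456281)) = 1.641918; f(x_3) = -25.732148

1.6419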